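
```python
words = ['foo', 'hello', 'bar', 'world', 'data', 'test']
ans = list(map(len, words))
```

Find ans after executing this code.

Step 1: Map len() to each word:
  'foo' -> 3
  'hello' -> 5
  'bar' -> 3
  'world' -> 5
  'data' -> 4
  'test' -> 4
Therefore ans = [3, 5, 3, 5, 4, 4].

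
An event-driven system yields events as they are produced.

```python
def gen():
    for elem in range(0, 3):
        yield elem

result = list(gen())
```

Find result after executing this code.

Step 1: The generator yields each value from range(0, 3).
Step 2: list() consumes all yields: [0, 1, 2].
Therefore result = [0, 1, 2].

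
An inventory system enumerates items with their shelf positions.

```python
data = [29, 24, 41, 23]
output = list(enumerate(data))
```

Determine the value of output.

Step 1: enumerate pairs each element with its index:
  (0, 29)
  (1, 24)
  (2, 41)
  (3, 23)
Therefore output = [(0, 29), (1, 24), (2, 41), (3, 23)].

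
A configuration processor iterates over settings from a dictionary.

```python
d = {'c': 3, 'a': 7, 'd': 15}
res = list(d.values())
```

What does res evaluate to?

Step 1: d.values() returns the dictionary values in insertion order.
Therefore res = [3, 7, 15].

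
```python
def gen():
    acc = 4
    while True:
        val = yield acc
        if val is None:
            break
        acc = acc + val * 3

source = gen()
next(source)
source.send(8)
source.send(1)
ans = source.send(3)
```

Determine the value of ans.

Step 1: next() -> yield acc=4.
Step 2: send(8) -> val=8, acc = 4 + 8*3 = 28, yield 28.
Step 3: send(1) -> val=1, acc = 28 + 1*3 = 31, yield 31.
Step 4: send(3) -> val=3, acc = 31 + 3*3 = 40, yield 40.
Therefore ans = 40.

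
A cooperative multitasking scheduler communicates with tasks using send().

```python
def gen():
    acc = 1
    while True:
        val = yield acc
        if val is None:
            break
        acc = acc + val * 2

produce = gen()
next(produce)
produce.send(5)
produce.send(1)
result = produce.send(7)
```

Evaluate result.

Step 1: next() -> yield acc=1.
Step 2: send(5) -> val=5, acc = 1 + 5*2 = 11, yield 11.
Step 3: send(1) -> val=1, acc = 11 + 1*2 = 13, yield 13.
Step 4: send(7) -> val=7, acc = 13 + 7*2 = 27, yield 27.
Therefore result = 27.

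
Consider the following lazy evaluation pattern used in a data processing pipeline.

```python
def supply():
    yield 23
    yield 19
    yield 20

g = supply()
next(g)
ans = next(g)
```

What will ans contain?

Step 1: supply() creates a generator.
Step 2: next(g) yields 23 (consumed and discarded).
Step 3: next(g) yields 19, assigned to ans.
Therefore ans = 19.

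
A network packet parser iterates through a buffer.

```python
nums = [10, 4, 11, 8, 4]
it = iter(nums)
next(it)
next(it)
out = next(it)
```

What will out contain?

Step 1: Create iterator over [10, 4, 11, 8, 4].
Step 2: next() consumes 10.
Step 3: next() consumes 4.
Step 4: next() returns 11.
Therefore out = 11.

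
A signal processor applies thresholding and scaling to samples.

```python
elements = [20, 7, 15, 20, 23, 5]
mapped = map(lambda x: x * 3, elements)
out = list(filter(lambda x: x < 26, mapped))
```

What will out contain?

Step 1: Map x * 3:
  20 -> 60
  7 -> 21
  15 -> 45
  20 -> 60
  23 -> 69
  5 -> 15
Step 2: Filter for < 26:
  60: removed
  21: kept
  45: removed
  60: removed
  69: removed
  15: kept
Therefore out = [21, 15].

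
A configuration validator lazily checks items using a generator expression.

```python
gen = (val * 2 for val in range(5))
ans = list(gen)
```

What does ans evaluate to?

Step 1: For each val in range(5), compute val*2:
  val=0: 0*2 = 0
  val=1: 1*2 = 2
  val=2: 2*2 = 4
  val=3: 3*2 = 6
  val=4: 4*2 = 8
Therefore ans = [0, 2, 4, 6, 8].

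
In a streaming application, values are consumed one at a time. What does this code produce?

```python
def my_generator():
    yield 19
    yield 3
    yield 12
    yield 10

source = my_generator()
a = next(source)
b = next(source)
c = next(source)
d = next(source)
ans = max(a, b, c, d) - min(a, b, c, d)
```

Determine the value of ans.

Step 1: Create generator and consume all values:
  a = next(source) = 19
  b = next(source) = 3
  c = next(source) = 12
  d = next(source) = 10
Step 2: max = 19, min = 3, ans = 19 - 3 = 16.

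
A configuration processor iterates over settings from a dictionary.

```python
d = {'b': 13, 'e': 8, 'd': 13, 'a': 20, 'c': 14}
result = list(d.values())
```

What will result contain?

Step 1: d.values() returns the dictionary values in insertion order.
Therefore result = [13, 8, 13, 20, 14].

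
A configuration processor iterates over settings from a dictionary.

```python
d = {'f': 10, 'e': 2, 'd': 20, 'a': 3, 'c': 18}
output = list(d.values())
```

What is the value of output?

Step 1: d.values() returns the dictionary values in insertion order.
Therefore output = [10, 2, 20, 3, 18].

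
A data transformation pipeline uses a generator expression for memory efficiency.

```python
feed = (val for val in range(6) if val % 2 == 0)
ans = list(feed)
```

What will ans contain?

Step 1: Filter range(6) keeping only even values:
  val=0: even, included
  val=1: odd, excluded
  val=2: even, included
  val=3: odd, excluded
  val=4: even, included
  val=5: odd, excluded
Therefore ans = [0, 2, 4].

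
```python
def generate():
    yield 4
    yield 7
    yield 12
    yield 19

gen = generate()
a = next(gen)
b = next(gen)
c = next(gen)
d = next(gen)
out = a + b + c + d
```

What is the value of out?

Step 1: Create generator and consume all values:
  a = next(gen) = 4
  b = next(gen) = 7
  c = next(gen) = 12
  d = next(gen) = 19
Step 2: out = 4 + 7 + 12 + 19 = 42.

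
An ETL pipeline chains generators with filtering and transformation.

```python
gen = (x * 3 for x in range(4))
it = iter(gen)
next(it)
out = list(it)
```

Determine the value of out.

Step 1: Generator produces [0, 3, 6, 9].
Step 2: next(it) consumes first element (0).
Step 3: list(it) collects remaining: [3, 6, 9].
Therefore out = [3, 6, 9].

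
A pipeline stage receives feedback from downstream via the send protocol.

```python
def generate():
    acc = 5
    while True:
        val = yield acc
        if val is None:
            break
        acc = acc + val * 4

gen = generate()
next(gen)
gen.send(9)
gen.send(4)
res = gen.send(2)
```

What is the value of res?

Step 1: next() -> yield acc=5.
Step 2: send(9) -> val=9, acc = 5 + 9*4 = 41, yield 41.
Step 3: send(4) -> val=4, acc = 41 + 4*4 = 57, yield 57.
Step 4: send(2) -> val=2, acc = 57 + 2*4 = 65, yield 65.
Therefore res = 65.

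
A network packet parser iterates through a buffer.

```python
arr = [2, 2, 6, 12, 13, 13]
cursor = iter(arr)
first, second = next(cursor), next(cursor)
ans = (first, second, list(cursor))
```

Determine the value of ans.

Step 1: Create iterator over [2, 2, 6, 12, 13, 13].
Step 2: first = 2, second = 2.
Step 3: Remaining elements: [6, 12, 13, 13].
Therefore ans = (2, 2, [6, 12, 13, 13]).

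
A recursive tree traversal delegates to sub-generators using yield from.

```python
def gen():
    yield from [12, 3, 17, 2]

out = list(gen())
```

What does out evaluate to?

Step 1: yield from delegates to the iterable, yielding each element.
Step 2: Collected values: [12, 3, 17, 2].
Therefore out = [12, 3, 17, 2].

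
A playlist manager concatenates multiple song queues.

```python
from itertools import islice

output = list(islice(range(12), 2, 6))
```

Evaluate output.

Step 1: islice(range(12), 2, 6) takes elements at indices [2, 6).
Step 2: Elements: [2, 3, 4, 5].
Therefore output = [2, 3, 4, 5].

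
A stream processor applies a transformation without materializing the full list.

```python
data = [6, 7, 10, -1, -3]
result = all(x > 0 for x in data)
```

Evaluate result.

Step 1: Check x > 0 for each element in [6, 7, 10, -1, -3]:
  6 > 0: True
  7 > 0: True
  10 > 0: True
  -1 > 0: False
  -3 > 0: False
Step 2: all() returns False.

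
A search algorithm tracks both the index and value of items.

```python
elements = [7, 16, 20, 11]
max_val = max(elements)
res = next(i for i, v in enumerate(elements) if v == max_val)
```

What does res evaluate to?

Step 1: max([7, 16, 20, 11]) = 20.
Step 2: Find first index where value == 20:
  Index 0: 7 != 20
  Index 1: 16 != 20
  Index 2: 20 == 20, found!
Therefore res = 2.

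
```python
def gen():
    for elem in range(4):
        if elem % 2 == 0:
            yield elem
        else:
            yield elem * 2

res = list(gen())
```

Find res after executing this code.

Step 1: For each elem in range(4), yield elem if even, else elem*2:
  elem=0 (even): yield 0
  elem=1 (odd): yield 1*2 = 2
  elem=2 (even): yield 2
  elem=3 (odd): yield 3*2 = 6
Therefore res = [0, 2, 2, 6].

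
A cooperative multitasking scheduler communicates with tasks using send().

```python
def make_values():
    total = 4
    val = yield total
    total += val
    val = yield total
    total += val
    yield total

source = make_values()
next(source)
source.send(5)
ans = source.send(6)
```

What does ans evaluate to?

Step 1: next() -> yield total=4.
Step 2: send(5) -> val=5, total = 4+5 = 9, yield 9.
Step 3: send(6) -> val=6, total = 9+6 = 15, yield 15.
Therefore ans = 15.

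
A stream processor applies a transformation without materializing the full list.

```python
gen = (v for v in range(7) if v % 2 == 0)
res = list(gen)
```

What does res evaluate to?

Step 1: Filter range(7) keeping only even values:
  v=0: even, included
  v=1: odd, excluded
  v=2: even, included
  v=3: odd, excluded
  v=4: even, included
  v=5: odd, excluded
  v=6: even, included
Therefore res = [0, 2, 4, 6].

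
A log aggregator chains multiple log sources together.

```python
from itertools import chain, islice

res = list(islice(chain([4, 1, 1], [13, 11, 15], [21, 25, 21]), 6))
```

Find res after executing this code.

Step 1: chain([4, 1, 1], [13, 11, 15], [21, 25, 21]) = [4, 1, 1, 13, 11, 15, 21, 25, 21].
Step 2: islice takes first 6 elements: [4, 1, 1, 13, 11, 15].
Therefore res = [4, 1, 1, 13, 11, 15].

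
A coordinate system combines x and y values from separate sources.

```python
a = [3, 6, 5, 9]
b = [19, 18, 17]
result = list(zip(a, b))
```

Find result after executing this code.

Step 1: zip stops at shortest (len(a)=4, len(b)=3):
  Index 0: (3, 19)
  Index 1: (6, 18)
  Index 2: (5, 17)
Step 2: Last element of a (9) has no pair, dropped.
Therefore result = [(3, 19), (6, 18), (5, 17)].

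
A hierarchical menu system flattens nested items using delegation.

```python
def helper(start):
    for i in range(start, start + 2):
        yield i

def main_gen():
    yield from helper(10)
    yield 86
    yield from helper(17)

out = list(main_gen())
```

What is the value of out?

Step 1: main_gen() delegates to helper(10):
  yield 10
  yield 11
Step 2: yield 86
Step 3: Delegates to helper(17):
  yield 17
  yield 18
Therefore out = [10, 11, 86, 17, 18].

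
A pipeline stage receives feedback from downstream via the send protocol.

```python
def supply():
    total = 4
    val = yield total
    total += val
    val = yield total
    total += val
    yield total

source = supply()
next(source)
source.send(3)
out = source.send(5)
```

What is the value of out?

Step 1: next() -> yield total=4.
Step 2: send(3) -> val=3, total = 4+3 = 7, yield 7.
Step 3: send(5) -> val=5, total = 7+5 = 12, yield 12.
Therefore out = 12.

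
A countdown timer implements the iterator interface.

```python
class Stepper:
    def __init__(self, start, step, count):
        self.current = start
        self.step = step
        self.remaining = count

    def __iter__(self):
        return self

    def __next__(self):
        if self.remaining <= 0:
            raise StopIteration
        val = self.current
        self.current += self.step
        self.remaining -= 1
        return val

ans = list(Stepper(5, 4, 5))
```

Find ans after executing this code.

Step 1: Stepper starts at 5, increments by 4, for 5 steps:
  Yield 5, then current += 4
  Yield 9, then current += 4
  Yield 13, then current += 4
  Yield 17, then current += 4
  Yield 21, then current += 4
Therefore ans = [5, 9, 13, 17, 21].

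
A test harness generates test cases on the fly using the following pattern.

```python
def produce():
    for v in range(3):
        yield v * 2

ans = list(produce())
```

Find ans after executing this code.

Step 1: For each v in range(3), yield v * 2:
  v=0: yield 0 * 2 = 0
  v=1: yield 1 * 2 = 2
  v=2: yield 2 * 2 = 4
Therefore ans = [0, 2, 4].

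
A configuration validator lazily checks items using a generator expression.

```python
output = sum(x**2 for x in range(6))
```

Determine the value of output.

Step 1: Compute x**2 for each x in range(6):
  x=0: 0**2 = 0
  x=1: 1**2 = 1
  x=2: 2**2 = 4
  x=3: 3**2 = 9
  x=4: 4**2 = 16
  x=5: 5**2 = 25
Step 2: sum = 0 + 1 + 4 + 9 + 16 + 25 = 55.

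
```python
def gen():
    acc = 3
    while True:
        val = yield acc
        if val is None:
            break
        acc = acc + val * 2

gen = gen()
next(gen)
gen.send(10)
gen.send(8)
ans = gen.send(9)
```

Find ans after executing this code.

Step 1: next() -> yield acc=3.
Step 2: send(10) -> val=10, acc = 3 + 10*2 = 23, yield 23.
Step 3: send(8) -> val=8, acc = 23 + 8*2 = 39, yield 39.
Step 4: send(9) -> val=9, acc = 39 + 9*2 = 57, yield 57.
Therefore ans = 57.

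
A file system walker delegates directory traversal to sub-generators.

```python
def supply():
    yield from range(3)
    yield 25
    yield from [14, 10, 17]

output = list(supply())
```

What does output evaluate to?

Step 1: Trace yields in order:
  yield 0
  yield 1
  yield 2
  yield 25
  yield 14
  yield 10
  yield 17
Therefore output = [0, 1, 2, 25, 14, 10, 17].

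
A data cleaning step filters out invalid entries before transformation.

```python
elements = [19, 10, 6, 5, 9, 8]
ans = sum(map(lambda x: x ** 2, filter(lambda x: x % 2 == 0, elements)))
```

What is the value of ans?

Step 1: Filter even numbers from [19, 10, 6, 5, 9, 8]: [10, 6, 8]
Step 2: Square each: [100, 36, 64]
Step 3: Sum = 200.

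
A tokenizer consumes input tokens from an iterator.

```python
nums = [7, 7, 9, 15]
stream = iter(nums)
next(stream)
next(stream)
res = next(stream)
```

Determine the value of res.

Step 1: Create iterator over [7, 7, 9, 15].
Step 2: next() consumes 7.
Step 3: next() consumes 7.
Step 4: next() returns 9.
Therefore res = 9.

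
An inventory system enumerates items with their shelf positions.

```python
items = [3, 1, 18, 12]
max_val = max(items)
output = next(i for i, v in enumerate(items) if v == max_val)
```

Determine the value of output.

Step 1: max([3, 1, 18, 12]) = 18.
Step 2: Find first index where value == 18:
  Index 0: 3 != 18
  Index 1: 1 != 18
  Index 2: 18 == 18, found!
Therefore output = 2.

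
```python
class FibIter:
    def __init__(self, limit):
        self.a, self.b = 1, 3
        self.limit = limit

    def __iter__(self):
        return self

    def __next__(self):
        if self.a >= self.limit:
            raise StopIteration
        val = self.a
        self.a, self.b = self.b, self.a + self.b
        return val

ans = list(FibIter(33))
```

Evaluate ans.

Step 1: Fibonacci-like sequence (a=1, b=3) until >= 33:
  Yield 1, then a,b = 3,4
  Yield 3, then a,b = 4,7
  Yield 4, then a,b = 7,11
  Yield 7, then a,b = 11,18
  Yield 11, then a,b = 18,29
  Yield 18, then a,b = 29,47
  Yield 29, then a,b = 47,76
Step 2: 47 >= 33, stop.
Therefore ans = [1, 3, 4, 7, 11, 18, 29].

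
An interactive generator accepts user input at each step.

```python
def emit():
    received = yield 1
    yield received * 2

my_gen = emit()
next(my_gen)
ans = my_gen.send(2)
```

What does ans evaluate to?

Step 1: next(my_gen) advances to first yield, producing 1.
Step 2: send(2) resumes, received = 2.
Step 3: yield received * 2 = 2 * 2 = 4.
Therefore ans = 4.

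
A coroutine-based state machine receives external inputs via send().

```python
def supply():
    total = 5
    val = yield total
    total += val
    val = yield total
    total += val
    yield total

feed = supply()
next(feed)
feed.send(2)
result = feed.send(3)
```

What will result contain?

Step 1: next() -> yield total=5.
Step 2: send(2) -> val=2, total = 5+2 = 7, yield 7.
Step 3: send(3) -> val=3, total = 7+3 = 10, yield 10.
Therefore result = 10.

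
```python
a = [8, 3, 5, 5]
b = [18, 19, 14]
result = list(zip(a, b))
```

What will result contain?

Step 1: zip stops at shortest (len(a)=4, len(b)=3):
  Index 0: (8, 18)
  Index 1: (3, 19)
  Index 2: (5, 14)
Step 2: Last element of a (5) has no pair, dropped.
Therefore result = [(8, 18), (3, 19), (5, 14)].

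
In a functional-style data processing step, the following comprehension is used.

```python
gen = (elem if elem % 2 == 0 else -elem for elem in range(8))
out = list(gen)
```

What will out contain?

Step 1: For each elem in range(8), yield elem if even, else -elem:
  elem=0: even, yield 0
  elem=1: odd, yield -1
  elem=2: even, yield 2
  elem=3: odd, yield -3
  elem=4: even, yield 4
  elem=5: odd, yield -5
  elem=6: even, yield 6
  elem=7: odd, yield -7
Therefore out = [0, -1, 2, -3, 4, -5, 6, -7].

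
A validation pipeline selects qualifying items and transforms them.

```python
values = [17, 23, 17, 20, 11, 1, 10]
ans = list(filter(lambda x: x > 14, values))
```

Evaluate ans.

Step 1: Filter elements > 14:
  17: kept
  23: kept
  17: kept
  20: kept
  11: removed
  1: removed
  10: removed
Therefore ans = [17, 23, 17, 20].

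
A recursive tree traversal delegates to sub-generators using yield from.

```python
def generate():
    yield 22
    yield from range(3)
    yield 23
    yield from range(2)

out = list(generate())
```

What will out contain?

Step 1: Trace yields in order:
  yield 22
  yield 0
  yield 1
  yield 2
  yield 23
  yield 0
  yield 1
Therefore out = [22, 0, 1, 2, 23, 0, 1].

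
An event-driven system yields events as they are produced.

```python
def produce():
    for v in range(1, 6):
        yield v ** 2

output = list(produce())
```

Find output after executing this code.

Step 1: For each v in range(1, 6), yield v**2:
  v=1: yield 1**2 = 1
  v=2: yield 2**2 = 4
  v=3: yield 3**2 = 9
  v=4: yield 4**2 = 16
  v=5: yield 5**2 = 25
Therefore output = [1, 4, 9, 16, 25].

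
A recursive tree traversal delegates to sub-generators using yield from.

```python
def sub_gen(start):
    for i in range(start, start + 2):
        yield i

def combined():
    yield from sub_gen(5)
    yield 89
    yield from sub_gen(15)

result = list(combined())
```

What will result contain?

Step 1: combined() delegates to sub_gen(5):
  yield 5
  yield 6
Step 2: yield 89
Step 3: Delegates to sub_gen(15):
  yield 15
  yield 16
Therefore result = [5, 6, 89, 15, 16].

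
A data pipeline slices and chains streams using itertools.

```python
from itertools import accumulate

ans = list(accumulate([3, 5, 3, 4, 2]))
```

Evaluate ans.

Step 1: accumulate computes running sums:
  + 3 = 3
  + 5 = 8
  + 3 = 11
  + 4 = 15
  + 2 = 17
Therefore ans = [3, 8, 11, 15, 17].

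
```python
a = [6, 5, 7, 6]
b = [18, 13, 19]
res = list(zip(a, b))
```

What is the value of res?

Step 1: zip stops at shortest (len(a)=4, len(b)=3):
  Index 0: (6, 18)
  Index 1: (5, 13)
  Index 2: (7, 19)
Step 2: Last element of a (6) has no pair, dropped.
Therefore res = [(6, 18), (5, 13), (7, 19)].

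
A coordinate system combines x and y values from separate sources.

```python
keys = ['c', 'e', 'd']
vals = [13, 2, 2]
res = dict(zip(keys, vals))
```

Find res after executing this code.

Step 1: zip pairs keys with values:
  'c' -> 13
  'e' -> 2
  'd' -> 2
Therefore res = {'c': 13, 'e': 2, 'd': 2}.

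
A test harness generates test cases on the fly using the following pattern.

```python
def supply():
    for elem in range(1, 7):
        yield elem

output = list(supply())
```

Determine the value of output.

Step 1: The generator yields each value from range(1, 7).
Step 2: list() consumes all yields: [1, 2, 3, 4, 5, 6].
Therefore output = [1, 2, 3, 4, 5, 6].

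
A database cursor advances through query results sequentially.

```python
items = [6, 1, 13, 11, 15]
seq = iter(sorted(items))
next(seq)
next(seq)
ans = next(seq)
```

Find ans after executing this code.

Step 1: sorted([6, 1, 13, 11, 15]) = [1, 6, 11, 13, 15].
Step 2: Create iterator and skip 2 elements.
Step 3: next() returns 11.
Therefore ans = 11.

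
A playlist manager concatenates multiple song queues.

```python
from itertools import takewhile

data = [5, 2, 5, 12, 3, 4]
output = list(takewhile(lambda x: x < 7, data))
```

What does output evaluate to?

Step 1: takewhile stops at first element >= 7:
  5 < 7: take
  2 < 7: take
  5 < 7: take
  12 >= 7: stop
Therefore output = [5, 2, 5].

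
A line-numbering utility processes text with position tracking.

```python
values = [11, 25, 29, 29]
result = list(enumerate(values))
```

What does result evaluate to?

Step 1: enumerate pairs each element with its index:
  (0, 11)
  (1, 25)
  (2, 29)
  (3, 29)
Therefore result = [(0, 11), (1, 25), (2, 29), (3, 29)].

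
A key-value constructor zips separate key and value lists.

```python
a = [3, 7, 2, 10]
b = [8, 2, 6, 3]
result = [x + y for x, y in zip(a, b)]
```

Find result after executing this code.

Step 1: Add corresponding elements:
  3 + 8 = 11
  7 + 2 = 9
  2 + 6 = 8
  10 + 3 = 13
Therefore result = [11, 9, 8, 13].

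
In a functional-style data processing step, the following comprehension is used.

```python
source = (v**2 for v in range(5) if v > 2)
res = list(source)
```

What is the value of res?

Step 1: For range(5), keep v > 2, then square:
  v=0: 0 <= 2, excluded
  v=1: 1 <= 2, excluded
  v=2: 2 <= 2, excluded
  v=3: 3 > 2, yield 3**2 = 9
  v=4: 4 > 2, yield 4**2 = 16
Therefore res = [9, 16].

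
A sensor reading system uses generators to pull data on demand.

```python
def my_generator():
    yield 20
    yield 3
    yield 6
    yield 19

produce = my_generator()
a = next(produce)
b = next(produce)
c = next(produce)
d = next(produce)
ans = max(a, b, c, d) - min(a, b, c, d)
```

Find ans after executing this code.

Step 1: Create generator and consume all values:
  a = next(produce) = 20
  b = next(produce) = 3
  c = next(produce) = 6
  d = next(produce) = 19
Step 2: max = 20, min = 3, ans = 20 - 3 = 17.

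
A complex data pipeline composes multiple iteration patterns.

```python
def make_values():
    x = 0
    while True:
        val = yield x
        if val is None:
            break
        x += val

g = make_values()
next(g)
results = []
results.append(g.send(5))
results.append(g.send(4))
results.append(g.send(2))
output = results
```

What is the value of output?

Step 1: next(g) -> yield 0.
Step 2: send(5) -> x = 5, yield 5.
Step 3: send(4) -> x = 9, yield 9.
Step 4: send(2) -> x = 11, yield 11.
Therefore output = [5, 9, 11].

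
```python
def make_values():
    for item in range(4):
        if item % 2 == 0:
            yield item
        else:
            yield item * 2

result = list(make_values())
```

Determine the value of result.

Step 1: For each item in range(4), yield item if even, else item*2:
  item=0 (even): yield 0
  item=1 (odd): yield 1*2 = 2
  item=2 (even): yield 2
  item=3 (odd): yield 3*2 = 6
Therefore result = [0, 2, 2, 6].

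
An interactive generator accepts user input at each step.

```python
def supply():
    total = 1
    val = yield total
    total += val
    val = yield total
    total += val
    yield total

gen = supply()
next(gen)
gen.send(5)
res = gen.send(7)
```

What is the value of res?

Step 1: next() -> yield total=1.
Step 2: send(5) -> val=5, total = 1+5 = 6, yield 6.
Step 3: send(7) -> val=7, total = 6+7 = 13, yield 13.
Therefore res = 13.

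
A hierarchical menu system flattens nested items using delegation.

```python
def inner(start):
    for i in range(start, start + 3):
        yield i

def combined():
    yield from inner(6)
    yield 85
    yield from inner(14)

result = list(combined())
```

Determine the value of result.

Step 1: combined() delegates to inner(6):
  yield 6
  yield 7
  yield 8
Step 2: yield 85
Step 3: Delegates to inner(14):
  yield 14
  yield 15
  yield 16
Therefore result = [6, 7, 8, 85, 14, 15, 16].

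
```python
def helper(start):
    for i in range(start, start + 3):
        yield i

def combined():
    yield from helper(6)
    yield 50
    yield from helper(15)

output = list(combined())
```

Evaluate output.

Step 1: combined() delegates to helper(6):
  yield 6
  yield 7
  yield 8
Step 2: yield 50
Step 3: Delegates to helper(15):
  yield 15
  yield 16
  yield 17
Therefore output = [6, 7, 8, 50, 15, 16, 17].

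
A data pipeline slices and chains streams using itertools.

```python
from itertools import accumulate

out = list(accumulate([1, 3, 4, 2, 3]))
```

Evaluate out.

Step 1: accumulate computes running sums:
  + 1 = 1
  + 3 = 4
  + 4 = 8
  + 2 = 10
  + 3 = 13
Therefore out = [1, 4, 8, 10, 13].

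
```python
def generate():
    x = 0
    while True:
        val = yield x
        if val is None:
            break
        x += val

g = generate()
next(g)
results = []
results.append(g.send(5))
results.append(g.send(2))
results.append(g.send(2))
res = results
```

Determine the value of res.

Step 1: next(g) -> yield 0.
Step 2: send(5) -> x = 5, yield 5.
Step 3: send(2) -> x = 7, yield 7.
Step 4: send(2) -> x = 9, yield 9.
Therefore res = [5, 7, 9].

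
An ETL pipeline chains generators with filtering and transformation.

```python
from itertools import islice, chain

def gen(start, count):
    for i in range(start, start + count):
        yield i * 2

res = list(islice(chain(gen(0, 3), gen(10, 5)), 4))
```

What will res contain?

Step 1: gen(0, 3) yields [0, 2, 4].
Step 2: gen(10, 5) yields [20, 22, 24, 26, 28].
Step 3: chain concatenates: [0, 2, 4, 20, 22, 24, 26, 28].
Step 4: islice takes first 4: [0, 2, 4, 20].
Therefore res = [0, 2, 4, 20].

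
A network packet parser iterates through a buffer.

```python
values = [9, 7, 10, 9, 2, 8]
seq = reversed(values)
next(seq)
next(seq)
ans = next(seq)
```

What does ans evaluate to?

Step 1: reversed([9, 7, 10, 9, 2, 8]) gives iterator: [8, 2, 9, 10, 7, 9].
Step 2: First next() = 8, second next() = 2.
Step 3: Third next() = 9.
Therefore ans = 9.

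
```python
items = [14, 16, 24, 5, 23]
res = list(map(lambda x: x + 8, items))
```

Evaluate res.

Step 1: Apply lambda x: x + 8 to each element:
  14 -> 22
  16 -> 24
  24 -> 32
  5 -> 13
  23 -> 31
Therefore res = [22, 24, 32, 13, 31].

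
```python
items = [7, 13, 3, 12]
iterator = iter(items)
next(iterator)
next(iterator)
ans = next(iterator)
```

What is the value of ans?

Step 1: Create iterator over [7, 13, 3, 12].
Step 2: next() consumes 7.
Step 3: next() consumes 13.
Step 4: next() returns 3.
Therefore ans = 3.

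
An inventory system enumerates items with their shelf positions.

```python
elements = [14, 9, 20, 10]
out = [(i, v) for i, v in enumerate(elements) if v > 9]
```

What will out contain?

Step 1: Filter enumerate([14, 9, 20, 10]) keeping v > 9:
  (0, 14): 14 > 9, included
  (1, 9): 9 <= 9, excluded
  (2, 20): 20 > 9, included
  (3, 10): 10 > 9, included
Therefore out = [(0, 14), (2, 20), (3, 10)].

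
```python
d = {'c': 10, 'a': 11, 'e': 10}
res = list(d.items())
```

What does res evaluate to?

Step 1: d.items() returns (key, value) pairs in insertion order.
Therefore res = [('c', 10), ('a', 11), ('e', 10)].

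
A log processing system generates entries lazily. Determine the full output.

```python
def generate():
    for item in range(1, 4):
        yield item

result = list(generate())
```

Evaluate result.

Step 1: The generator yields each value from range(1, 4).
Step 2: list() consumes all yields: [1, 2, 3].
Therefore result = [1, 2, 3].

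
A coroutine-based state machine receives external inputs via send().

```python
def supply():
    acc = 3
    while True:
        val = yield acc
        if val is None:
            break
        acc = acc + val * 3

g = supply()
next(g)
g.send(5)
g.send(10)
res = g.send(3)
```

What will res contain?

Step 1: next() -> yield acc=3.
Step 2: send(5) -> val=5, acc = 3 + 5*3 = 18, yield 18.
Step 3: send(10) -> val=10, acc = 18 + 10*3 = 48, yield 48.
Step 4: send(3) -> val=3, acc = 48 + 3*3 = 57, yield 57.
Therefore res = 57.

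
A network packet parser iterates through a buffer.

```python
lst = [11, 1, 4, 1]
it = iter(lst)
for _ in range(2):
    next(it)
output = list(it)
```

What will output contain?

Step 1: Create iterator over [11, 1, 4, 1].
Step 2: Advance 2 positions (consuming [11, 1]).
Step 3: list() collects remaining elements: [4, 1].
Therefore output = [4, 1].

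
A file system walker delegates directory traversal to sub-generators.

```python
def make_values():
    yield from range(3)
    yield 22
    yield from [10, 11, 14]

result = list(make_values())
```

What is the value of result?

Step 1: Trace yields in order:
  yield 0
  yield 1
  yield 2
  yield 22
  yield 10
  yield 11
  yield 14
Therefore result = [0, 1, 2, 22, 10, 11, 14].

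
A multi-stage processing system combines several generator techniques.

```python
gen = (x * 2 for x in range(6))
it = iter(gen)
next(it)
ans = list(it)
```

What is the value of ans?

Step 1: Generator produces [0, 2, 4, 6, 8, 10].
Step 2: next(it) consumes first element (0).
Step 3: list(it) collects remaining: [2, 4, 6, 8, 10].
Therefore ans = [2, 4, 6, 8, 10].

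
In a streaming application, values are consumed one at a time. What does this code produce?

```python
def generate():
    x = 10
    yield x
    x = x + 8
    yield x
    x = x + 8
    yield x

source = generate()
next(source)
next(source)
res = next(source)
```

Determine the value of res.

Step 1: Trace through generator execution:
  Yield 1: x starts at 10, yield 10
  Yield 2: x = 10 + 8 = 18, yield 18
  Yield 3: x = 18 + 8 = 26, yield 26
Step 2: First next() gets 10, second next() gets the second value, third next() yields 26.
Therefore res = 26.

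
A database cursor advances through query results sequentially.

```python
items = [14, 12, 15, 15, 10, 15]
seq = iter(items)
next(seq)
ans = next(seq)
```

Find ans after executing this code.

Step 1: Create iterator over [14, 12, 15, 15, 10, 15].
Step 2: next() consumes 14.
Step 3: next() returns 12.
Therefore ans = 12.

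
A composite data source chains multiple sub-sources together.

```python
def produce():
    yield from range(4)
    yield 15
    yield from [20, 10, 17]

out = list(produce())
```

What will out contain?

Step 1: Trace yields in order:
  yield 0
  yield 1
  yield 2
  yield 3
  yield 15
  yield 20
  yield 10
  yield 17
Therefore out = [0, 1, 2, 3, 15, 20, 10, 17].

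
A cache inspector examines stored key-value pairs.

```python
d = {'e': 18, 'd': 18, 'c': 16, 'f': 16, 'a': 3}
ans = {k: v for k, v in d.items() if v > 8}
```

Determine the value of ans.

Step 1: Filter items where value > 8:
  'e': 18 > 8: kept
  'd': 18 > 8: kept
  'c': 16 > 8: kept
  'f': 16 > 8: kept
  'a': 3 <= 8: removed
Therefore ans = {'e': 18, 'd': 18, 'c': 16, 'f': 16}.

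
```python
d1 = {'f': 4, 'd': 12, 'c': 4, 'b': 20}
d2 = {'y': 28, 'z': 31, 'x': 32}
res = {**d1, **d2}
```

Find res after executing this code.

Step 1: Merge d1 and d2 (d2 values override on key conflicts).
Step 2: d1 has keys ['f', 'd', 'c', 'b'], d2 has keys ['y', 'z', 'x'].
Therefore res = {'f': 4, 'd': 12, 'c': 4, 'b': 20, 'y': 28, 'z': 31, 'x': 32}.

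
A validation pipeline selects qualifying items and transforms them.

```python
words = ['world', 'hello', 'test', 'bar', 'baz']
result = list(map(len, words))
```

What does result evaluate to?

Step 1: Map len() to each word:
  'world' -> 5
  'hello' -> 5
  'test' -> 4
  'bar' -> 3
  'baz' -> 3
Therefore result = [5, 5, 4, 3, 3].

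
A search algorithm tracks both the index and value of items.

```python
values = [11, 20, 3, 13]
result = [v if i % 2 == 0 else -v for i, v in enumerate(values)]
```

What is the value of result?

Step 1: For each (i, v), keep v if i is even, negate if odd:
  i=0 (even): keep 11
  i=1 (odd): negate to -20
  i=2 (even): keep 3
  i=3 (odd): negate to -13
Therefore result = [11, -20, 3, -13].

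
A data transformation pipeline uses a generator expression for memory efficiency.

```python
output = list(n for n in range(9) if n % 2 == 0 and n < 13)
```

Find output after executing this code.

Step 1: Filter range(9) where n % 2 == 0 and n < 13:
  n=0: both conditions met, included
  n=1: excluded (1 % 2 != 0)
  n=2: both conditions met, included
  n=3: excluded (3 % 2 != 0)
  n=4: both conditions met, included
  n=5: excluded (5 % 2 != 0)
  n=6: both conditions met, included
  n=7: excluded (7 % 2 != 0)
  n=8: both conditions met, included
Therefore output = [0, 2, 4, 6, 8].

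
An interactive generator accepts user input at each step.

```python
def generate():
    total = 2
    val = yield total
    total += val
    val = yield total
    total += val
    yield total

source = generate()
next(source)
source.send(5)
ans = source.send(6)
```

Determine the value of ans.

Step 1: next() -> yield total=2.
Step 2: send(5) -> val=5, total = 2+5 = 7, yield 7.
Step 3: send(6) -> val=6, total = 7+6 = 13, yield 13.
Therefore ans = 13.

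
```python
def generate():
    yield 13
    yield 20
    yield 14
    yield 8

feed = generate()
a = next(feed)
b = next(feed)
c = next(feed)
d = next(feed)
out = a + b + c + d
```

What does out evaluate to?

Step 1: Create generator and consume all values:
  a = next(feed) = 13
  b = next(feed) = 20
  c = next(feed) = 14
  d = next(feed) = 8
Step 2: out = 13 + 20 + 14 + 8 = 55.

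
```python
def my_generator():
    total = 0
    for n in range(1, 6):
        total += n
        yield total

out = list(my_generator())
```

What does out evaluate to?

Step 1: Generator accumulates running sum:
  n=1: total = 1, yield 1
  n=2: total = 3, yield 3
  n=3: total = 6, yield 6
  n=4: total = 10, yield 10
  n=5: total = 15, yield 15
Therefore out = [1, 3, 6, 10, 15].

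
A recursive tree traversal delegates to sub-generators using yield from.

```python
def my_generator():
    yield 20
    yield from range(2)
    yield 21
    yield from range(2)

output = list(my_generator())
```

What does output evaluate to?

Step 1: Trace yields in order:
  yield 20
  yield 0
  yield 1
  yield 21
  yield 0
  yield 1
Therefore output = [20, 0, 1, 21, 0, 1].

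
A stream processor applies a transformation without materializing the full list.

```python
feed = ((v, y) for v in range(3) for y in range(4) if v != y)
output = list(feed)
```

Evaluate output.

Step 1: Nested generator over range(3) x range(4) where v != y:
  (0, 0): excluded (v == y)
  (0, 1): included
  (0, 2): included
  (0, 3): included
  (1, 0): included
  (1, 1): excluded (v == y)
  (1, 2): included
  (1, 3): included
  (2, 0): included
  (2, 1): included
  (2, 2): excluded (v == y)
  (2, 3): included
Therefore output = [(0, 1), (0, 2), (0, 3), (1, 0), (1, 2), (1, 3), (2, 0), (2, 1), (2, 3)].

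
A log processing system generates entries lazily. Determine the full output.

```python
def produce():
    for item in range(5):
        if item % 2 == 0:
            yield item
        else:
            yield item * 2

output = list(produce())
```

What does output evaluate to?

Step 1: For each item in range(5), yield item if even, else item*2:
  item=0 (even): yield 0
  item=1 (odd): yield 1*2 = 2
  item=2 (even): yield 2
  item=3 (odd): yield 3*2 = 6
  item=4 (even): yield 4
Therefore output = [0, 2, 2, 6, 4].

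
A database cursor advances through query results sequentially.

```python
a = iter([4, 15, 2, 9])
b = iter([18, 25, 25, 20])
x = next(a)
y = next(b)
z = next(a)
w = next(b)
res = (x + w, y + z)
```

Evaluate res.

Step 1: a iterates [4, 15, 2, 9], b iterates [18, 25, 25, 20].
Step 2: x = next(a) = 4, y = next(b) = 18.
Step 3: z = next(a) = 15, w = next(b) = 25.
Step 4: res = (4 + 25, 18 + 15) = (29, 33).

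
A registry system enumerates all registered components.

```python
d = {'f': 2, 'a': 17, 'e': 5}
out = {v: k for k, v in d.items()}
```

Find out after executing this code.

Step 1: Invert dict (swap keys and values):
  'f': 2 -> 2: 'f'
  'a': 17 -> 17: 'a'
  'e': 5 -> 5: 'e'
Therefore out = {2: 'f', 17: 'a', 5: 'e'}.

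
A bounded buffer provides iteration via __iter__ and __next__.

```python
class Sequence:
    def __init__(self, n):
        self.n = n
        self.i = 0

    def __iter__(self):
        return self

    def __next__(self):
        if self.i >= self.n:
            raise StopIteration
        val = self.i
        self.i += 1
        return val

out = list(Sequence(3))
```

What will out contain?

Step 1: Sequence(3) creates an iterator counting 0 to 2.
Step 2: list() consumes all values: [0, 1, 2].
Therefore out = [0, 1, 2].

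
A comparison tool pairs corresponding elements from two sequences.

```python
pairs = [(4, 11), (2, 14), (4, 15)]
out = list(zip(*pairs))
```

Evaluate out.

Step 1: zip(*pairs) transposes: unzips [(4, 11), (2, 14), (4, 15)] into separate sequences.
Step 2: First elements: (4, 2, 4), second elements: (11, 14, 15).
Therefore out = [(4, 2, 4), (11, 14, 15)].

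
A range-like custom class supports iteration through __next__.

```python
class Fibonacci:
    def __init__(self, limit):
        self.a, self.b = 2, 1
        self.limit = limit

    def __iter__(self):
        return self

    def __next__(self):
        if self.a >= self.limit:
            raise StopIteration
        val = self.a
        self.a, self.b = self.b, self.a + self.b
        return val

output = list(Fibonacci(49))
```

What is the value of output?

Step 1: Fibonacci-like sequence (a=2, b=1) until >= 49:
  Yield 2, then a,b = 1,3
  Yield 1, then a,b = 3,4
  Yield 3, then a,b = 4,7
  Yield 4, then a,b = 7,11
  Yield 7, then a,b = 11,18
  Yield 11, then a,b = 18,29
  Yield 18, then a,b = 29,47
  Yield 29, then a,b = 47,76
  Yield 47, then a,b = 76,123
Step 2: 76 >= 49, stop.
Therefore output = [2, 1, 3, 4, 7, 11, 18, 29, 47].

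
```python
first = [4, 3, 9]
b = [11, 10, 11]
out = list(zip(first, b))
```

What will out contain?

Step 1: zip pairs elements at same index:
  Index 0: (4, 11)
  Index 1: (3, 10)
  Index 2: (9, 11)
Therefore out = [(4, 11), (3, 10), (9, 11)].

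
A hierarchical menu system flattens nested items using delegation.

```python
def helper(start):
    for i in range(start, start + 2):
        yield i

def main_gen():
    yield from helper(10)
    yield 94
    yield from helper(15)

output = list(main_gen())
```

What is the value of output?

Step 1: main_gen() delegates to helper(10):
  yield 10
  yield 11
Step 2: yield 94
Step 3: Delegates to helper(15):
  yield 15
  yield 16
Therefore output = [10, 11, 94, 15, 16].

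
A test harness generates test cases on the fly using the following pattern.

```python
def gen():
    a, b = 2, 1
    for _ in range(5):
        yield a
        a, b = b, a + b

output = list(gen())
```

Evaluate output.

Step 1: Fibonacci-like sequence starting with a=2, b=1:
  Iteration 1: yield a=2, then a,b = 1,3
  Iteration 2: yield a=1, then a,b = 3,4
  Iteration 3: yield a=3, then a,b = 4,7
  Iteration 4: yield a=4, then a,b = 7,11
  Iteration 5: yield a=7, then a,b = 11,18
Therefore output = [2, 1, 3, 4, 7].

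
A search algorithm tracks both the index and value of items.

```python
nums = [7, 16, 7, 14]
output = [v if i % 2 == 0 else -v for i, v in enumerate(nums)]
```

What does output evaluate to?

Step 1: For each (i, v), keep v if i is even, negate if odd:
  i=0 (even): keep 7
  i=1 (odd): negate to -16
  i=2 (even): keep 7
  i=3 (odd): negate to -14
Therefore output = [7, -16, 7, -14].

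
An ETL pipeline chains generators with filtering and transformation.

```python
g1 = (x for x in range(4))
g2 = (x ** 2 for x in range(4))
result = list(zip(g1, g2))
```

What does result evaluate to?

Step 1: g1 produces [0, 1, 2, 3].
Step 2: g2 produces [0, 1, 4, 9].
Step 3: zip pairs them: [(0, 0), (1, 1), (2, 4), (3, 9)].
Therefore result = [(0, 0), (1, 1), (2, 4), (3, 9)].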